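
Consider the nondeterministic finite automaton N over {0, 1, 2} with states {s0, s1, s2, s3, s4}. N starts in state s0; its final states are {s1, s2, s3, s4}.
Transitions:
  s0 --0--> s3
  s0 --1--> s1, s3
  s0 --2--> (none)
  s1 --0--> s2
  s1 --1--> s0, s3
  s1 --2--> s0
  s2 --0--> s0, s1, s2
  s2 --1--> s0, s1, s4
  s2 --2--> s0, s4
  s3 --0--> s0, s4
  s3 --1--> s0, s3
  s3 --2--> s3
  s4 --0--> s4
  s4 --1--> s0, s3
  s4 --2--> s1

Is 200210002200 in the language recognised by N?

rejected

Start: {s0}
read 2: {}
The reachable set is empty and stays empty for the remaining 11 symbols.
Reachable ∩ accepting = {} — empty.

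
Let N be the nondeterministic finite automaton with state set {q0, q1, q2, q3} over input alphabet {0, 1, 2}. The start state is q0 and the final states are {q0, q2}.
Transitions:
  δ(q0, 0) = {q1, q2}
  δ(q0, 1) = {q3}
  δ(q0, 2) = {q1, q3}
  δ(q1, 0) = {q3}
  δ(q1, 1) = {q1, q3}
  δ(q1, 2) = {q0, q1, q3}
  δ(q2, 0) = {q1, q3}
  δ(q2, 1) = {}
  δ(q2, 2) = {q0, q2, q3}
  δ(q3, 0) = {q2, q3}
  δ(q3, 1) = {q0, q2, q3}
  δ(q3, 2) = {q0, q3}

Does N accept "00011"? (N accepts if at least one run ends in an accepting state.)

Start: {q0}
read 0: {q1, q2}
read 0: {q1, q3}
read 0: {q2, q3}
read 1: {q0, q2, q3}
read 1: {q0, q2, q3}
Reachable ∩ accepting = {q0, q2} — nonempty.

accepted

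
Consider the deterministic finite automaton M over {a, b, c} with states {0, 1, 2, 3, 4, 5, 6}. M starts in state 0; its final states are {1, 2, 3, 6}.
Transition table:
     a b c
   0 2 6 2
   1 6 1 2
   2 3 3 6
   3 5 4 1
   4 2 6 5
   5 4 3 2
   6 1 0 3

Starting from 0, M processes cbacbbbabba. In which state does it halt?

0 --c--> 2
2 --b--> 3
3 --a--> 5
5 --c--> 2
2 --b--> 3
3 --b--> 4
4 --b--> 6
6 --a--> 1
1 --b--> 1
1 --b--> 1
1 --a--> 6

6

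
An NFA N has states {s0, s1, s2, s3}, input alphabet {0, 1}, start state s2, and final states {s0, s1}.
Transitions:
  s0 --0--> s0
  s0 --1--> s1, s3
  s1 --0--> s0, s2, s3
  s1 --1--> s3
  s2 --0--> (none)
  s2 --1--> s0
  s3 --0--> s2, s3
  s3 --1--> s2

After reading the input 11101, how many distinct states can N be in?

Start: {s2}
read 1: {s0}
read 1: {s1, s3}
read 1: {s2, s3}
read 0: {s2, s3}
read 1: {s0, s2}
Final reachable set {s0, s2} has 2 states.

2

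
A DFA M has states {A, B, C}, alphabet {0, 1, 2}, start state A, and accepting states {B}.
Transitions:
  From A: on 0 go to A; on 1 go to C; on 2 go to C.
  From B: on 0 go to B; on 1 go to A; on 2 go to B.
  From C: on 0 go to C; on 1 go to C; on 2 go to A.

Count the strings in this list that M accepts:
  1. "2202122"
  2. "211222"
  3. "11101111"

"2202122": rejected
"211222": rejected
"11101111": rejected

0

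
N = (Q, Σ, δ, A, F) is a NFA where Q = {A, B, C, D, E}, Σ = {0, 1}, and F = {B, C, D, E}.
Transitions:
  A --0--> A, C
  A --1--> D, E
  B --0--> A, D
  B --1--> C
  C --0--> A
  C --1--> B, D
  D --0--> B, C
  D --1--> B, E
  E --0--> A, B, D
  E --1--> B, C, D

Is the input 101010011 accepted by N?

accepted

Start: {A}
read 1: {D, E}
read 0: {A, B, C, D}
read 1: {B, C, D, E}
read 0: {A, B, C, D}
read 1: {B, C, D, E}
read 0: {A, B, C, D}
read 0: {A, B, C, D}
read 1: {B, C, D, E}
read 1: {B, C, D, E}
Reachable ∩ accepting = {B, C, D, E} — nonempty.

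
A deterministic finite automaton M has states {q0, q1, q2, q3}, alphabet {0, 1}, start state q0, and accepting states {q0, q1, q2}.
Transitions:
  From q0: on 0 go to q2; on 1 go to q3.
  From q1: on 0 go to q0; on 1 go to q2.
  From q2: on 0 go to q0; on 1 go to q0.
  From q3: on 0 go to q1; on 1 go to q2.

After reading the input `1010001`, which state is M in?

q3

q0 --1--> q3
q3 --0--> q1
q1 --1--> q2
q2 --0--> q0
q0 --0--> q2
q2 --0--> q0
q0 --1--> q3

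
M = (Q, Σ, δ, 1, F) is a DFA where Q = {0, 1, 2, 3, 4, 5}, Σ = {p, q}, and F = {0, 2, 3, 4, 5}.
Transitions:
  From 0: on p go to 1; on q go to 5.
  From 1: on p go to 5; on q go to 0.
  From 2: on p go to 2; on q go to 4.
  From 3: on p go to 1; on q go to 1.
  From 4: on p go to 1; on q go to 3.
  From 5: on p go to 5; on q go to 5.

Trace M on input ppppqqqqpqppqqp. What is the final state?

5

1 --p--> 5
5 --p--> 5
5 --p--> 5
5 --p--> 5
5 --q--> 5
5 --q--> 5
5 --q--> 5
5 --q--> 5
5 --p--> 5
5 --q--> 5
5 --p--> 5
5 --p--> 5
5 --q--> 5
5 --q--> 5
5 --p--> 5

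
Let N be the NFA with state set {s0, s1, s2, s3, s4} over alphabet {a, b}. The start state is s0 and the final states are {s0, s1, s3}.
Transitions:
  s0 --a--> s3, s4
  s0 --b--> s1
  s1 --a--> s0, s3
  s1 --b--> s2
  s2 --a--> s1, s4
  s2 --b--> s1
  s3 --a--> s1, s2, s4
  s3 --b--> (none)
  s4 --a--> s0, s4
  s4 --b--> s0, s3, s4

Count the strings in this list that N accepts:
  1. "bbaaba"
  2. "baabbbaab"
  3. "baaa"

3

"bbaaba": accepted
"baabbbaab": accepted
"baaa": accepted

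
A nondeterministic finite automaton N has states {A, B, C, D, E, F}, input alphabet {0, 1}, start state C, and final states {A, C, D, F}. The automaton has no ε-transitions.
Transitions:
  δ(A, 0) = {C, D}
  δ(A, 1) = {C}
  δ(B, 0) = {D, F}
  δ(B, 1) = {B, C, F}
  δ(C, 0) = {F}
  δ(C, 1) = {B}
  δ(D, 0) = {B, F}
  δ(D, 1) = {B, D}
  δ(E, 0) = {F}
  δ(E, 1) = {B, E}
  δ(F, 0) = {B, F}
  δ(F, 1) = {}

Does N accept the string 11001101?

accepted

Start: {C}
read 1: {B}
read 1: {B, C, F}
read 0: {B, D, F}
read 0: {B, D, F}
read 1: {B, C, D, F}
read 1: {B, C, D, F}
read 0: {B, D, F}
read 1: {B, C, D, F}
Reachable ∩ accepting = {C, D, F} — nonempty.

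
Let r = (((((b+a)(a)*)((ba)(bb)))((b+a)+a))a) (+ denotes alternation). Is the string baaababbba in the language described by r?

yes

Split as baaababbb·a: ((((b+a)(a)*)((ba)(bb)))((b+a)+a)) matches baaababbb and a matches a.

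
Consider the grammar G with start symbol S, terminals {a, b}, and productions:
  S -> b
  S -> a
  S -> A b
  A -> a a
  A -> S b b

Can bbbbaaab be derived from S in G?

no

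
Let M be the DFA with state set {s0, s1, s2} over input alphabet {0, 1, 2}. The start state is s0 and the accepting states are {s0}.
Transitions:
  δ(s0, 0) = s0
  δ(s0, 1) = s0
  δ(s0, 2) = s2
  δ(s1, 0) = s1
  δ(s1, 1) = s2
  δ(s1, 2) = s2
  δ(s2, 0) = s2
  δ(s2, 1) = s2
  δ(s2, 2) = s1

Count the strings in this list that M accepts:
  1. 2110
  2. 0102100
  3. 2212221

0

2110: rejected
0102100: rejected
2212221: rejected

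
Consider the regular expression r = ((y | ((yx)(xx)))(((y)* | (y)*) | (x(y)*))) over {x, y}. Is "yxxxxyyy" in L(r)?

Split as yxxx·xyyy: (y|((yx)(xx))) matches yxxx and (((y)*|(y)*)|(x(y)*)) matches xyyy.

yes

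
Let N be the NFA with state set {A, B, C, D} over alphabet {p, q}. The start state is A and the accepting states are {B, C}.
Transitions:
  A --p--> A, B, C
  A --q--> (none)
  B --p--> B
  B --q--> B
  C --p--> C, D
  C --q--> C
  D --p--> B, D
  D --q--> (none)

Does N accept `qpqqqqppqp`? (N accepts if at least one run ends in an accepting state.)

Start: {A}
read q: {}
The reachable set is empty and stays empty for the remaining 9 symbols.
Reachable ∩ accepting = {} — empty.

rejected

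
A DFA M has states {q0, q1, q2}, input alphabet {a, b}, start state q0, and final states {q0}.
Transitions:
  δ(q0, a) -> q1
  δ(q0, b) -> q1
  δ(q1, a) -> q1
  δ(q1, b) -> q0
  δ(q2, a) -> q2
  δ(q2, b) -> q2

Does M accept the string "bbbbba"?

rejected

q0 --b--> q1
q1 --b--> q0
q0 --b--> q1
q1 --b--> q0
q0 --b--> q1
q1 --a--> q1
End in state q1, which is not an accepting state.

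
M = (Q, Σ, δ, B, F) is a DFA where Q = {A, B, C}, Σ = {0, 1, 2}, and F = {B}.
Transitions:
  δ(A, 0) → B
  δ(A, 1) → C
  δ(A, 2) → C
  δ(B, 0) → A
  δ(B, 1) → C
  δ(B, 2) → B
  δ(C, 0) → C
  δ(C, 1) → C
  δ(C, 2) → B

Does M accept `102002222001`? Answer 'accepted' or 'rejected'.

B --1--> C
C --0--> C
C --2--> B
B --0--> A
A --0--> B
B --2--> B
B --2--> B
B --2--> B
B --2--> B
B --0--> A
A --0--> B
B --1--> C
End in state C, which is not an accepting state.

rejected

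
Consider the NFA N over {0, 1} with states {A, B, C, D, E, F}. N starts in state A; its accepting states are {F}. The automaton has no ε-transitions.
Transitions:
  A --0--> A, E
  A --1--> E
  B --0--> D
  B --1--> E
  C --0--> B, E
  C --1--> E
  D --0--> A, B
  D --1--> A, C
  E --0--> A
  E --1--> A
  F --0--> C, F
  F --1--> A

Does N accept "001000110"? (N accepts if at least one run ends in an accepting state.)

Start: {A}
read 0: {A, E}
read 0: {A, E}
read 1: {A, E}
read 0: {A, E}
read 0: {A, E}
read 0: {A, E}
read 1: {A, E}
read 1: {A, E}
read 0: {A, E}
Reachable ∩ accepting = {} — empty.

rejected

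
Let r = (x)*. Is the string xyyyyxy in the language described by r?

xyyyyxy cannot be split into zero or more pieces each matching x.

no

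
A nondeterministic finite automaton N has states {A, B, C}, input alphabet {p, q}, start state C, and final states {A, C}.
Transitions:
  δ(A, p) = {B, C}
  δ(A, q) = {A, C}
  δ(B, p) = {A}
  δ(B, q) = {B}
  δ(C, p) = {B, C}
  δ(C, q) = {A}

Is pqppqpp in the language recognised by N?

Start: {C}
read p: {B, C}
read q: {A, B}
read p: {A, B, C}
read p: {A, B, C}
read q: {A, B, C}
read p: {A, B, C}
read p: {A, B, C}
Reachable ∩ accepting = {A, C} — nonempty.

accepted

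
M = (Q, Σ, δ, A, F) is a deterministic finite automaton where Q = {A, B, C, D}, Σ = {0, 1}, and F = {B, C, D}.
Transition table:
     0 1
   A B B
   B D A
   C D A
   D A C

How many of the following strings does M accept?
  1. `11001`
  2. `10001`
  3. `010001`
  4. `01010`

`11001`: accepted
`10001`: rejected
`010001`: accepted
`01010`: accepted

3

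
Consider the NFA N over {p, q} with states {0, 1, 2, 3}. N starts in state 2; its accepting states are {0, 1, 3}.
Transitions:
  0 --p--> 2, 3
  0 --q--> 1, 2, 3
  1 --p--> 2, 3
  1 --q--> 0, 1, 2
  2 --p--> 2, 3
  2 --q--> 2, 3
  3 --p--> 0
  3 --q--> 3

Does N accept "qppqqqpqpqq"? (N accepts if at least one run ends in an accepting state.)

Start: {2}
read q: {2, 3}
read p: {0, 2, 3}
read p: {0, 2, 3}
read q: {1, 2, 3}
read q: {0, 1, 2, 3}
read q: {0, 1, 2, 3}
read p: {0, 2, 3}
read q: {1, 2, 3}
read p: {0, 2, 3}
read q: {1, 2, 3}
read q: {0, 1, 2, 3}
Reachable ∩ accepting = {0, 1, 3} — nonempty.

accepted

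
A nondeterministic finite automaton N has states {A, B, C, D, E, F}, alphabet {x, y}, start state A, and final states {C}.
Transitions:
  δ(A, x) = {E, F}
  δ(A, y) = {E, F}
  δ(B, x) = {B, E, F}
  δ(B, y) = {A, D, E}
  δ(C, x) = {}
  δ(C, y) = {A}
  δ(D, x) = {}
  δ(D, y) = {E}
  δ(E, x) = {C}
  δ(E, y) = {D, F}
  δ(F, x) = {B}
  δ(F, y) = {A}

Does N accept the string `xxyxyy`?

Start: {A}
read x: {E, F}
read x: {B, C}
read y: {A, D, E}
read x: {C, E, F}
read y: {A, D, F}
read y: {A, E, F}
Reachable ∩ accepting = {} — empty.

rejected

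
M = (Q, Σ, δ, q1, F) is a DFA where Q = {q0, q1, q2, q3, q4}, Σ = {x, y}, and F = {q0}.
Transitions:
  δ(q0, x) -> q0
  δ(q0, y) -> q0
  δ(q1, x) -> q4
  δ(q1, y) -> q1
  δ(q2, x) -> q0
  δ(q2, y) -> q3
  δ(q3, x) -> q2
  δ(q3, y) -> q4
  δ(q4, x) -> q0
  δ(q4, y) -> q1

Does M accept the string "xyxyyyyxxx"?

accepted

q1 --x--> q4
q4 --y--> q1
q1 --x--> q4
q4 --y--> q1
q1 --y--> q1
q1 --y--> q1
q1 --y--> q1
q1 --x--> q4
q4 --x--> q0
q0 --x--> q0
End in state q0, which is an accepting state.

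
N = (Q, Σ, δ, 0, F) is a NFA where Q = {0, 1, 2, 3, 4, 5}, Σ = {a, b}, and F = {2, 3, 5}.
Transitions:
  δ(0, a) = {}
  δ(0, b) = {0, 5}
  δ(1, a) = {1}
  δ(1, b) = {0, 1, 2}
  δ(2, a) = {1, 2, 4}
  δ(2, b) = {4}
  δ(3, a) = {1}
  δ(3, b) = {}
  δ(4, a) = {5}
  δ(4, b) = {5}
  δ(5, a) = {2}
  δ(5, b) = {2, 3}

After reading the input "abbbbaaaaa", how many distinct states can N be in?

Start: {0}
read a: {}
The reachable set is empty and stays empty for the remaining 9 symbols.
Final reachable set {} has 0 states.

0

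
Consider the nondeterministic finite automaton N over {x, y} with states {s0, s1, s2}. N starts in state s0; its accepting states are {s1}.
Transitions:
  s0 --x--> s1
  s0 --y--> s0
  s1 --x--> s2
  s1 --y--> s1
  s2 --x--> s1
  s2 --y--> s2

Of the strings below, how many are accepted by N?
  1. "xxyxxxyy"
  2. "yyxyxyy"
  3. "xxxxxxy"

"xxyxxxyy": accepted
"yyxyxyy": rejected
"xxxxxxy": rejected

1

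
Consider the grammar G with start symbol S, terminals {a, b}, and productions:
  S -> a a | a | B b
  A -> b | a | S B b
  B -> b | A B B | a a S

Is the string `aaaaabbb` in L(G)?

S ⇒ Bb ⇒ ABBb ⇒ aBBb ⇒ aaaSBb ⇒ aaaaBb ⇒ aaaaABBb ⇒ aaaaaBBb ⇒ aaaaabBb ⇒ aaaaabbb

yes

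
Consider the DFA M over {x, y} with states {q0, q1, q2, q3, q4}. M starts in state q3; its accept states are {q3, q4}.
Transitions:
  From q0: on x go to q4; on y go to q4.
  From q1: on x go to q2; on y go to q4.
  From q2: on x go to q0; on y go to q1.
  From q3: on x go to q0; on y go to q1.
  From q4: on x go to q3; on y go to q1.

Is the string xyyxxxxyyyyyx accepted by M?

q3 --x--> q0
q0 --y--> q4
q4 --y--> q1
q1 --x--> q2
q2 --x--> q0
q0 --x--> q4
q4 --x--> q3
q3 --y--> q1
q1 --y--> q4
q4 --y--> q1
q1 --y--> q4
q4 --y--> q1
q1 --x--> q2
End in state q2, which is not an accepting state.

rejected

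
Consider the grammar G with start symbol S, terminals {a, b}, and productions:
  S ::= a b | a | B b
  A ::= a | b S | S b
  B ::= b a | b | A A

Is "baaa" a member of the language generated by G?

no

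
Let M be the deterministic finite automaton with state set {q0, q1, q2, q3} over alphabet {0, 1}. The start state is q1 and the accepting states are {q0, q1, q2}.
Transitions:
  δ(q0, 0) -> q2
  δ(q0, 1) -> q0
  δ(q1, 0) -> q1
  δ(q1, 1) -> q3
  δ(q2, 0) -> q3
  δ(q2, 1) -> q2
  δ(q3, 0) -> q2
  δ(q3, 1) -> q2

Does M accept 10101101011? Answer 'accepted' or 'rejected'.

accepted

q1 --1--> q3
q3 --0--> q2
q2 --1--> q2
q2 --0--> q3
q3 --1--> q2
q2 --1--> q2
q2 --0--> q3
q3 --1--> q2
q2 --0--> q3
q3 --1--> q2
q2 --1--> q2
End in state q2, which is an accepting state.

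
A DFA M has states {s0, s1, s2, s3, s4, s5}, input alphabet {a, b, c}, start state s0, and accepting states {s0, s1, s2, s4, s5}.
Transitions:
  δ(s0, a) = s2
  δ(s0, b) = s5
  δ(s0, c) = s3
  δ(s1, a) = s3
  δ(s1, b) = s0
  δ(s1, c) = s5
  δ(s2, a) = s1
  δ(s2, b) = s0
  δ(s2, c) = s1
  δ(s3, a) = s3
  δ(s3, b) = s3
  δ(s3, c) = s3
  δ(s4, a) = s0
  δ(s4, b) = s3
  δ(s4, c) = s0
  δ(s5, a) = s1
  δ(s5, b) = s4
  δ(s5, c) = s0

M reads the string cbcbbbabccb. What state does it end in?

s0 --c--> s3
s3 --b--> s3
s3 --c--> s3
s3 --b--> s3
s3 --b--> s3
s3 --b--> s3
s3 --a--> s3
s3 --b--> s3
s3 --c--> s3
s3 --c--> s3
s3 --b--> s3

s3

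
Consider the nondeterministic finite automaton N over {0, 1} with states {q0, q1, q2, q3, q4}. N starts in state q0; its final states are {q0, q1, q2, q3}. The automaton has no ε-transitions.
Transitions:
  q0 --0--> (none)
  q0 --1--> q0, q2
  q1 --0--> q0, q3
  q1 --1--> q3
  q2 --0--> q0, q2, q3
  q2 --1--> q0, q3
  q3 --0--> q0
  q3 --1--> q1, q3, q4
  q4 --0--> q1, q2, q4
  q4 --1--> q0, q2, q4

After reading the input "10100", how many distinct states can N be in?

5

Start: {q0}
read 1: {q0, q2}
read 0: {q0, q2, q3}
read 1: {q0, q1, q2, q3, q4}
read 0: {q0, q1, q2, q3, q4}
read 0: {q0, q1, q2, q3, q4}
Final reachable set {q0, q1, q2, q3, q4} has 5 states.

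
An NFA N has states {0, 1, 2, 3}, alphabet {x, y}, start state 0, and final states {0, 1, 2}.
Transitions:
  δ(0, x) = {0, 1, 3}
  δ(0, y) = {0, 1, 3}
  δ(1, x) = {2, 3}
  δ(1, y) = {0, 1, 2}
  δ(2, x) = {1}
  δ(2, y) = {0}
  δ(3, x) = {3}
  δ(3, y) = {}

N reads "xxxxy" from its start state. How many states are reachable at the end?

Start: {0}
read x: {0, 1, 3}
read x: {0, 1, 2, 3}
read x: {0, 1, 2, 3}
read x: {0, 1, 2, 3}
read y: {0, 1, 2, 3}
Final reachable set {0, 1, 2, 3} has 4 states.

4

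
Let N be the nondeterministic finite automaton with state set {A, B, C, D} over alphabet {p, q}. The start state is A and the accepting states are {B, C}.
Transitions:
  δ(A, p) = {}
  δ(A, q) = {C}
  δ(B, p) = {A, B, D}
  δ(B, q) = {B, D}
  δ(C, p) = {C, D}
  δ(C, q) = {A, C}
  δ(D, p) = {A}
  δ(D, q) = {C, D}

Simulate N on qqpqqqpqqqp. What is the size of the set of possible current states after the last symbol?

Start: {A}
read q: {C}
read q: {A, C}
read p: {C, D}
read q: {A, C, D}
read q: {A, C, D}
read q: {A, C, D}
read p: {A, C, D}
read q: {A, C, D}
read q: {A, C, D}
read q: {A, C, D}
read p: {A, C, D}
Final reachable set {A, C, D} has 3 states.

3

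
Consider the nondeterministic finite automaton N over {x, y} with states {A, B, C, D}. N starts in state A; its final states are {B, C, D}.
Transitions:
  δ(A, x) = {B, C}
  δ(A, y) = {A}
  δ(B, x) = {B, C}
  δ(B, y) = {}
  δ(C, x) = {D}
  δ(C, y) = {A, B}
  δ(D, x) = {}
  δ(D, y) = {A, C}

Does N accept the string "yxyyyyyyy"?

Start: {A}
read y: {A}
read x: {B, C}
read y: {A, B}
read y: {A}
read y: {A}
read y: {A}
read y: {A}
read y: {A}
read y: {A}
Reachable ∩ accepting = {} — empty.

rejected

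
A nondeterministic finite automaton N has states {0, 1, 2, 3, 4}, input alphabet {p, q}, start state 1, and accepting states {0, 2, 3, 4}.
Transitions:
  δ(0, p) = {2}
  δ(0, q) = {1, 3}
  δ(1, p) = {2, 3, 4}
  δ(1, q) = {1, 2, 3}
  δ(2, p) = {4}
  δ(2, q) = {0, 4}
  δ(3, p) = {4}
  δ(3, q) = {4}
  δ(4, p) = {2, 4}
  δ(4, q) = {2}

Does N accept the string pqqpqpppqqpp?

accepted

Start: {1}
read p: {2, 3, 4}
read q: {0, 2, 4}
read q: {0, 1, 2, 3, 4}
read p: {2, 3, 4}
read q: {0, 2, 4}
read p: {2, 4}
read p: {2, 4}
read p: {2, 4}
read q: {0, 2, 4}
read q: {0, 1, 2, 3, 4}
read p: {2, 3, 4}
read p: {2, 4}
Reachable ∩ accepting = {2, 4} — nonempty.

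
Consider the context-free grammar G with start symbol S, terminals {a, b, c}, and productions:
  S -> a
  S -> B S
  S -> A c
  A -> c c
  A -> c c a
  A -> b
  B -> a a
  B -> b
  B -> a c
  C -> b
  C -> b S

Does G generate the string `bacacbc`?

yes

S ⇒ BS ⇒ bS ⇒ bBS ⇒ bacS ⇒ bacBS ⇒ bacacS ⇒ bacacAc ⇒ bacacbc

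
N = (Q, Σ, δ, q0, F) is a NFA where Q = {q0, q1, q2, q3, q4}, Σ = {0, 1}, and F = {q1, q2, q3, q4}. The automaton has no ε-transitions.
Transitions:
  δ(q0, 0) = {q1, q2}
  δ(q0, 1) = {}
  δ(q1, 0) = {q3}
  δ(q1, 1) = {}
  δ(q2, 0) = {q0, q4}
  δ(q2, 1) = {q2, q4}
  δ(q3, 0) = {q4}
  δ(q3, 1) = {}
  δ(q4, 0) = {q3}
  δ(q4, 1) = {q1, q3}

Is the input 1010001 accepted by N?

Start: {q0}
read 1: {}
The reachable set is empty and stays empty for the remaining 6 symbols.
Reachable ∩ accepting = {} — empty.

rejected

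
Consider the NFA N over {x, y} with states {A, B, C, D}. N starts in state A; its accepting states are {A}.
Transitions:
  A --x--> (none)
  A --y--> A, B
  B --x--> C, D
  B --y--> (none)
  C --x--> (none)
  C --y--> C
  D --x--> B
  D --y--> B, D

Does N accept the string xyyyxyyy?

Start: {A}
read x: {}
The reachable set is empty and stays empty for the remaining 7 symbols.
Reachable ∩ accepting = {} — empty.

rejected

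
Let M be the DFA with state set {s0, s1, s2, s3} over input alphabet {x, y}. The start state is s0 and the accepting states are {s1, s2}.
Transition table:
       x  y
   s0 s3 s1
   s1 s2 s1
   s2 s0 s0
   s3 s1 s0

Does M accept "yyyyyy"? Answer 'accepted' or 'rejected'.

accepted

s0 --y--> s1
s1 --y--> s1
s1 --y--> s1
s1 --y--> s1
s1 --y--> s1
s1 --y--> s1
End in state s1, which is an accepting state.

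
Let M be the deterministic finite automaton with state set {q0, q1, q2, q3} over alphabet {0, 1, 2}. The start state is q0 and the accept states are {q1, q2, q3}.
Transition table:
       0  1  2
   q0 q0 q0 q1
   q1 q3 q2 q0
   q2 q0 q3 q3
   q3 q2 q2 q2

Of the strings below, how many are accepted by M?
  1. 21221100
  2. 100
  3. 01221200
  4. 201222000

21221100: rejected
100: rejected
01221200: accepted
201222000: rejected

1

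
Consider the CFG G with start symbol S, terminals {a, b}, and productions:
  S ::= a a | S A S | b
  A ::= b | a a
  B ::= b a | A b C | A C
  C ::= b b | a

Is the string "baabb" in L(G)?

no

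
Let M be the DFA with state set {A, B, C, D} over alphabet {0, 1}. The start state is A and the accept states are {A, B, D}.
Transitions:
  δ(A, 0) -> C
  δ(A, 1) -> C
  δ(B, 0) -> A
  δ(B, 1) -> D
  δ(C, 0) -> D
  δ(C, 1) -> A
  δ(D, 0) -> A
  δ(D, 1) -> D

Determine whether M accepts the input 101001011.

rejected

A --1--> C
C --0--> D
D --1--> D
D --0--> A
A --0--> C
C --1--> A
A --0--> C
C --1--> A
A --1--> C
End in state C, which is not an accepting state.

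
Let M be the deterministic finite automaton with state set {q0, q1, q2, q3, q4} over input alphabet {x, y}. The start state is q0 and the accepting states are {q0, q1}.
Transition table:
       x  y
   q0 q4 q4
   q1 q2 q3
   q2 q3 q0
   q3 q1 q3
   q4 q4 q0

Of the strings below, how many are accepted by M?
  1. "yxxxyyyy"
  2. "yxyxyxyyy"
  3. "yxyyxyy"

"yxxxyyyy": rejected
"yxyxyxyyy": accepted
"yxyyxyy": rejected

1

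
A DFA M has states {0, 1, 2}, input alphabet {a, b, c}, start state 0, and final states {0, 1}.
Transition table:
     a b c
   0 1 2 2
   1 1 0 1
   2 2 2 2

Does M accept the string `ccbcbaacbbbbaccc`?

0 --c--> 2
2 --c--> 2
2 --b--> 2
2 --c--> 2
2 --b--> 2
2 --a--> 2
2 --a--> 2
2 --c--> 2
2 --b--> 2
2 --b--> 2
2 --b--> 2
2 --b--> 2
2 --a--> 2
2 --c--> 2
2 --c--> 2
2 --c--> 2
End in state 2, which is not an accepting state.

rejected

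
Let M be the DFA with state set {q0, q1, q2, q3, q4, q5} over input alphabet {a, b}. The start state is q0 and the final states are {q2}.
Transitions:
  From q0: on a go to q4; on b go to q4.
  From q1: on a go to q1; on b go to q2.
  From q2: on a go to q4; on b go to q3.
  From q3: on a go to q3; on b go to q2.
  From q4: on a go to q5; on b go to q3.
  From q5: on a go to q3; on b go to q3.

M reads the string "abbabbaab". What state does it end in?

q3

q0 --a--> q4
q4 --b--> q3
q3 --b--> q2
q2 --a--> q4
q4 --b--> q3
q3 --b--> q2
q2 --a--> q4
q4 --a--> q5
q5 --b--> q3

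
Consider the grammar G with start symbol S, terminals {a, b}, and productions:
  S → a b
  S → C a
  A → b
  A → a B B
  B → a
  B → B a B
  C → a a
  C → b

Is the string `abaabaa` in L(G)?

no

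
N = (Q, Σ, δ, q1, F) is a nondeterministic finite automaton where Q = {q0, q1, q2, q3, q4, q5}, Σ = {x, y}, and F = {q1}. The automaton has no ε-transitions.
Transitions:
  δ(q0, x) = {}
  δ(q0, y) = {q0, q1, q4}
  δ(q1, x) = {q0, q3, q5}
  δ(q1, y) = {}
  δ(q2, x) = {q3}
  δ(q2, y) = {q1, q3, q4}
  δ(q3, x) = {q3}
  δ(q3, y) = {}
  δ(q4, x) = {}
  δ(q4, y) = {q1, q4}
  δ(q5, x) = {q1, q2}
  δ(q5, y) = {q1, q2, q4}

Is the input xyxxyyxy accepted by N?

Start: {q1}
read x: {q0, q3, q5}
read y: {q0, q1, q2, q4}
read x: {q0, q3, q5}
read x: {q1, q2, q3}
read y: {q1, q3, q4}
read y: {q1, q4}
read x: {q0, q3, q5}
read y: {q0, q1, q2, q4}
Reachable ∩ accepting = {q1} — nonempty.

accepted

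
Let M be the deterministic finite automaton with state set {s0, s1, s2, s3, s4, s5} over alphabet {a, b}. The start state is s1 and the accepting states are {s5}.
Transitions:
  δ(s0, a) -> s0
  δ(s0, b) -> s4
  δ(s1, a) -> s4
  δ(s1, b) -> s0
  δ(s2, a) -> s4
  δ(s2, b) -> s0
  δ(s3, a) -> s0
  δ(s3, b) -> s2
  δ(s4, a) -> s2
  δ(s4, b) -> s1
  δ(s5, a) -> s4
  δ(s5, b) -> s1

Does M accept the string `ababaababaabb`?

s1 --a--> s4
s4 --b--> s1
s1 --a--> s4
s4 --b--> s1
s1 --a--> s4
s4 --a--> s2
s2 --b--> s0
s0 --a--> s0
s0 --b--> s4
s4 --a--> s2
s2 --a--> s4
s4 --b--> s1
s1 --b--> s0
End in state s0, which is not an accepting state.

rejected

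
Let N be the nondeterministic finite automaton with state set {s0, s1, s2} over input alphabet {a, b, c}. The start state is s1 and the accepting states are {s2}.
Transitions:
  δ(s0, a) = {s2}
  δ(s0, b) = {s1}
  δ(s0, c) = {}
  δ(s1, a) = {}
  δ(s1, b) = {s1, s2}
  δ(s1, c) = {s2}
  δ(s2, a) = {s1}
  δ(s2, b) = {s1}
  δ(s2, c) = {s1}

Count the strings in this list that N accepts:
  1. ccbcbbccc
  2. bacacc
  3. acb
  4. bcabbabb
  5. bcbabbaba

2

ccbcbbccc: accepted
bacacc: rejected
acb: rejected
bcabbabb: accepted
bcbabbaba: rejected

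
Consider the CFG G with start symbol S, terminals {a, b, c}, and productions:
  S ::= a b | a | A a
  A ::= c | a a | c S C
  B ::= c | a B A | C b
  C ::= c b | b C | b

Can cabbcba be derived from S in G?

yes

S ⇒ Aa ⇒ cSCa ⇒ caCa ⇒ cabCa ⇒ cabbCa ⇒ cabbcba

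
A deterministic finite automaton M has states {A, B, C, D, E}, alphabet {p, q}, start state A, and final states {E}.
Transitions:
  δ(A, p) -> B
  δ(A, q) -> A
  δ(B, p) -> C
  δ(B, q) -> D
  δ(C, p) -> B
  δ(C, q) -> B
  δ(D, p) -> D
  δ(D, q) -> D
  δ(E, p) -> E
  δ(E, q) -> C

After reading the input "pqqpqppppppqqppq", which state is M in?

D

A --p--> B
B --q--> D
D --q--> D
D --p--> D
D --q--> D
D --p--> D
D --p--> D
D --p--> D
D --p--> D
D --p--> D
D --p--> D
D --q--> D
D --q--> D
D --p--> D
D --p--> D
D --q--> D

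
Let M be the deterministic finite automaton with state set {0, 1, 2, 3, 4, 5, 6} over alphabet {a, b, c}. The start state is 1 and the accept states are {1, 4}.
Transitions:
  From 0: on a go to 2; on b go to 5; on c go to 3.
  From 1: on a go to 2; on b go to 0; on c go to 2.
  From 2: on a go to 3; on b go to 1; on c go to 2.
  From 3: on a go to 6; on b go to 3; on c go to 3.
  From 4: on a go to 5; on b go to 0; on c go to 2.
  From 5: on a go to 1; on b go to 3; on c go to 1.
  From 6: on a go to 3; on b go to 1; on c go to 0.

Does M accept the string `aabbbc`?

rejected

1 --a--> 2
2 --a--> 3
3 --b--> 3
3 --b--> 3
3 --b--> 3
3 --c--> 3
End in state 3, which is not an accepting state.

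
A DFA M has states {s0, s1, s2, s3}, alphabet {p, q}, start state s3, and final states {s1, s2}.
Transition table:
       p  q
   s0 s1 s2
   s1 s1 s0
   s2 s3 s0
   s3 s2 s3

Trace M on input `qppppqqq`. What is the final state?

s3 --q--> s3
s3 --p--> s2
s2 --p--> s3
s3 --p--> s2
s2 --p--> s3
s3 --q--> s3
s3 --q--> s3
s3 --q--> s3

s3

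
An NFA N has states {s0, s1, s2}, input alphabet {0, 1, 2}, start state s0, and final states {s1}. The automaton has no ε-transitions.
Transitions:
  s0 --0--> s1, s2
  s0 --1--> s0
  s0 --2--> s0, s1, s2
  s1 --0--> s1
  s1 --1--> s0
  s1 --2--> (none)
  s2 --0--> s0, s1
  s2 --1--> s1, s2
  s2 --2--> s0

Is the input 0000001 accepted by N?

Start: {s0}
read 0: {s1, s2}
read 0: {s0, s1}
read 0: {s1, s2}
read 0: {s0, s1}
read 0: {s1, s2}
read 0: {s0, s1}
read 1: {s0}
Reachable ∩ accepting = {} — empty.

rejected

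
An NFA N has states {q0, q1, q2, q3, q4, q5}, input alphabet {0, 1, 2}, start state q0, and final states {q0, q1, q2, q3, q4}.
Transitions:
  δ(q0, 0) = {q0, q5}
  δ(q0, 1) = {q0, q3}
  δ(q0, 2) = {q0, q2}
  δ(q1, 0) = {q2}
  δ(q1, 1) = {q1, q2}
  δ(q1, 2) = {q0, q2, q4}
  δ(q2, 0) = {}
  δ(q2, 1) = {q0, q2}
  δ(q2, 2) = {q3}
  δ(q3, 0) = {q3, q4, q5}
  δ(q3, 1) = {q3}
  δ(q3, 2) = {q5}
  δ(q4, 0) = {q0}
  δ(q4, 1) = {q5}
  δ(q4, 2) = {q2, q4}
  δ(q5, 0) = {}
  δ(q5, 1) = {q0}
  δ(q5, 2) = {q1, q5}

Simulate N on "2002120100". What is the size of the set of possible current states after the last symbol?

4

Start: {q0}
read 2: {q0, q2}
read 0: {q0, q5}
read 0: {q0, q5}
read 2: {q0, q1, q2, q5}
read 1: {q0, q1, q2, q3}
read 2: {q0, q2, q3, q4, q5}
read 0: {q0, q3, q4, q5}
read 1: {q0, q3, q5}
read 0: {q0, q3, q4, q5}
read 0: {q0, q3, q4, q5}
Final reachable set {q0, q3, q4, q5} has 4 states.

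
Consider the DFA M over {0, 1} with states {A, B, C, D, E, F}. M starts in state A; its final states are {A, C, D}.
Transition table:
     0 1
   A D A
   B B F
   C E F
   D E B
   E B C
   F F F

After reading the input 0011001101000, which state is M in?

A --0--> D
D --0--> E
E --1--> C
C --1--> F
F --0--> F
F --0--> F
F --1--> F
F --1--> F
F --0--> F
F --1--> F
F --0--> F
F --0--> F
F --0--> F

F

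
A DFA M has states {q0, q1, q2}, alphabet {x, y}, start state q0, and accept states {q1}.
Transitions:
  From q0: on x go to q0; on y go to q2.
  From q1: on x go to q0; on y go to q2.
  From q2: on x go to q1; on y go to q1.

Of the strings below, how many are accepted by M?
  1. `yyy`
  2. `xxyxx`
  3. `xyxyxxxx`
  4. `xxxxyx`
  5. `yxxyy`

`yyy`: rejected
`xxyxx`: rejected
`xyxyxxxx`: rejected
`xxxxyx`: accepted
`yxxyy`: accepted

2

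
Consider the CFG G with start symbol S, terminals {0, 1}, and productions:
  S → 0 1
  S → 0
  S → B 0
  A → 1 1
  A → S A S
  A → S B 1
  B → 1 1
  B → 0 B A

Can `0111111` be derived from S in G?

no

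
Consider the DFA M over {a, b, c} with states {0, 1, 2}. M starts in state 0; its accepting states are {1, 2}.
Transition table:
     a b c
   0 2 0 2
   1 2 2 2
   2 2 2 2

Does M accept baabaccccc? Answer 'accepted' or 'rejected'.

0 --b--> 0
0 --a--> 2
2 --a--> 2
2 --b--> 2
2 --a--> 2
2 --c--> 2
2 --c--> 2
2 --c--> 2
2 --c--> 2
2 --c--> 2
End in state 2, which is an accepting state.

accepted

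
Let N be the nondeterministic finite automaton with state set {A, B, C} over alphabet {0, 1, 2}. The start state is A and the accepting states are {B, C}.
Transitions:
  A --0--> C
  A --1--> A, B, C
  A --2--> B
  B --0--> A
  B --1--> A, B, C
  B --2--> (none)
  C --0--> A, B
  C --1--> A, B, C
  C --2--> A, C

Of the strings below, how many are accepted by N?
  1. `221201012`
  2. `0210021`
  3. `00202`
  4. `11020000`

`221201012`: rejected
`0210021`: accepted
`00202`: accepted
`11020000`: accepted

3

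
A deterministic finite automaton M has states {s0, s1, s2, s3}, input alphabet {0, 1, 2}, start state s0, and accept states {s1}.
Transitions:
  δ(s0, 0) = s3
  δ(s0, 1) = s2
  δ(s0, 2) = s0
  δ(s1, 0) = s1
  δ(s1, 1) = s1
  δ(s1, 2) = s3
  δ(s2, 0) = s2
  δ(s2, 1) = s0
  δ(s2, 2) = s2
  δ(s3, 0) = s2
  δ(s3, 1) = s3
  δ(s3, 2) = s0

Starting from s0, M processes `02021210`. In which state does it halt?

s0 --0--> s3
s3 --2--> s0
s0 --0--> s3
s3 --2--> s0
s0 --1--> s2
s2 --2--> s2
s2 --1--> s0
s0 --0--> s3

s3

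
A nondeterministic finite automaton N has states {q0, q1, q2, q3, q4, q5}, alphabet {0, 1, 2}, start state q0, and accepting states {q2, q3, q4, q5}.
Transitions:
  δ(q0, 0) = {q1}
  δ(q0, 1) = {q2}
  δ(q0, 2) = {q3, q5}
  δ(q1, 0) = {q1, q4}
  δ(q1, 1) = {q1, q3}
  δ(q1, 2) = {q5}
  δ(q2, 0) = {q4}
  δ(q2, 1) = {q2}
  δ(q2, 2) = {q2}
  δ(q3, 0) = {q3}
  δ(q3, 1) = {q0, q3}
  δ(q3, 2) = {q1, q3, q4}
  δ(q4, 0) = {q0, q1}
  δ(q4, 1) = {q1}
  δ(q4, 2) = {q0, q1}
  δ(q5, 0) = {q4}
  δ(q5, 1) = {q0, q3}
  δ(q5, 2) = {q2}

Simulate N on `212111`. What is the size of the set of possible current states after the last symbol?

Start: {q0}
read 2: {q3, q5}
read 1: {q0, q3}
read 2: {q1, q3, q4, q5}
read 1: {q0, q1, q3}
read 1: {q0, q1, q2, q3}
read 1: {q0, q1, q2, q3}
Final reachable set {q0, q1, q2, q3} has 4 states.

4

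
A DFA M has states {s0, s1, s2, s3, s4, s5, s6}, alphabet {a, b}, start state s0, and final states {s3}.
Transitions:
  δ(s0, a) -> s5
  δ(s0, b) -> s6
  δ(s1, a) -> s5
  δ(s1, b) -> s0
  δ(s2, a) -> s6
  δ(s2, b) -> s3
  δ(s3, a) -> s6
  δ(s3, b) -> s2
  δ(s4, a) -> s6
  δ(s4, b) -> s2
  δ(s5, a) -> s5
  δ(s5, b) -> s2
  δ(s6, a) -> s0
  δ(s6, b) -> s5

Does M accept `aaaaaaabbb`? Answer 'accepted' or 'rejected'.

s0 --a--> s5
s5 --a--> s5
s5 --a--> s5
s5 --a--> s5
s5 --a--> s5
s5 --a--> s5
s5 --a--> s5
s5 --b--> s2
s2 --b--> s3
s3 --b--> s2
End in state s2, which is not an accepting state.

rejected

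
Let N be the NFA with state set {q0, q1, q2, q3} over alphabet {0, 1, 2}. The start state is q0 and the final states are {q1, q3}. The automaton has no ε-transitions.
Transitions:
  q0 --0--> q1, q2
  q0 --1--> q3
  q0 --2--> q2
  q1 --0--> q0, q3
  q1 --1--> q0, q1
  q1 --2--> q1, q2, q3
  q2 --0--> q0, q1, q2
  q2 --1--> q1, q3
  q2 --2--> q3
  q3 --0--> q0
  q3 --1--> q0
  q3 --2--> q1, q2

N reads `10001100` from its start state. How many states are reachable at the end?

Start: {q0}
read 1: {q3}
read 0: {q0}
read 0: {q1, q2}
read 0: {q0, q1, q2, q3}
read 1: {q0, q1, q3}
read 1: {q0, q1, q3}
read 0: {q0, q1, q2, q3}
read 0: {q0, q1, q2, q3}
Final reachable set {q0, q1, q2, q3} has 4 states.

4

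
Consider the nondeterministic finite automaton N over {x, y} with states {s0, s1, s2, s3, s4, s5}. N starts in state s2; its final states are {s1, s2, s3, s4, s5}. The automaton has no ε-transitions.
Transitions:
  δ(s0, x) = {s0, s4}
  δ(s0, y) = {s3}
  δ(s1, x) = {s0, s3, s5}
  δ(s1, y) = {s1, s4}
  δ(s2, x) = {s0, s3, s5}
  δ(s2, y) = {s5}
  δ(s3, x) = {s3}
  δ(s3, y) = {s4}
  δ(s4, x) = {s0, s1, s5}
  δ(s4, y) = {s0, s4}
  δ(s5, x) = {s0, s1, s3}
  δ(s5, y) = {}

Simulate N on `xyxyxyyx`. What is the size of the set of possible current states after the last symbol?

5

Start: {s2}
read x: {s0, s3, s5}
read y: {s3, s4}
read x: {s0, s1, s3, s5}
read y: {s1, s3, s4}
read x: {s0, s1, s3, s5}
read y: {s1, s3, s4}
read y: {s0, s1, s4}
read x: {s0, s1, s3, s4, s5}
Final reachable set {s0, s1, s3, s4, s5} has 5 states.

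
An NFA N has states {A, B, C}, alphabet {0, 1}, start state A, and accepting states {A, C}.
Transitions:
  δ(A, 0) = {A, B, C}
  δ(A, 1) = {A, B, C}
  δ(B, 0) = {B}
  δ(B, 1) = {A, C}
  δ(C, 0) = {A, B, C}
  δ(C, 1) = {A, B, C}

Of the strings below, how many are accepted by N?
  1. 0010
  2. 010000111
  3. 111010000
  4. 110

4

0010: accepted
010000111: accepted
111010000: accepted
110: accepted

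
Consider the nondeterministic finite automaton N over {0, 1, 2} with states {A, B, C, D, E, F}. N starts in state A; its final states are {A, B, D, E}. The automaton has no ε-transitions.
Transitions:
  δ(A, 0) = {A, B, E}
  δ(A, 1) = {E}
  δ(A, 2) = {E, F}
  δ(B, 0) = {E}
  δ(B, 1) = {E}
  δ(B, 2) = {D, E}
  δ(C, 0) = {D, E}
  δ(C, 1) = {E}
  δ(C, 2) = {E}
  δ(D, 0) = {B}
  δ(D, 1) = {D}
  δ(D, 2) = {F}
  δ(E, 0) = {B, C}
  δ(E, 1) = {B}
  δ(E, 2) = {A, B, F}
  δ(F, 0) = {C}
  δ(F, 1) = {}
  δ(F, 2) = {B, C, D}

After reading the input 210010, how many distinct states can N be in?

2

Start: {A}
read 2: {E, F}
read 1: {B}
read 0: {E}
read 0: {B, C}
read 1: {E}
read 0: {B, C}
Final reachable set {B, C} has 2 states.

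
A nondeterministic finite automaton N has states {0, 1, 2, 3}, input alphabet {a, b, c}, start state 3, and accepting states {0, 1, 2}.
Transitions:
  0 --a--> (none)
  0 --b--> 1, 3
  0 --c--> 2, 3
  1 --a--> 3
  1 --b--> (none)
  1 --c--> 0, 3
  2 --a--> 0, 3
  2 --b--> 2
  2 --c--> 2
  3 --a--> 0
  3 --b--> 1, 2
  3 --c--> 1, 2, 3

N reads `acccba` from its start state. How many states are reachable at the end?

2

Start: {3}
read a: {0}
read c: {2, 3}
read c: {1, 2, 3}
read c: {0, 1, 2, 3}
read b: {1, 2, 3}
read a: {0, 3}
Final reachable set {0, 3} has 2 states.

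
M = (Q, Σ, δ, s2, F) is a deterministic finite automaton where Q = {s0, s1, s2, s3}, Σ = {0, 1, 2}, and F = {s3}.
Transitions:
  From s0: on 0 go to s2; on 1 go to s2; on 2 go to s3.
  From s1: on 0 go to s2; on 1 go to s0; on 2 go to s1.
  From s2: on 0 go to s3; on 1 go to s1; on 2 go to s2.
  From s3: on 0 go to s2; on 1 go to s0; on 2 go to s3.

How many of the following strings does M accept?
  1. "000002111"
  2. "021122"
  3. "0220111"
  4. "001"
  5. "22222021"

0

"000002111": rejected
"021122": rejected
"0220111": rejected
"001": rejected
"22222021": rejected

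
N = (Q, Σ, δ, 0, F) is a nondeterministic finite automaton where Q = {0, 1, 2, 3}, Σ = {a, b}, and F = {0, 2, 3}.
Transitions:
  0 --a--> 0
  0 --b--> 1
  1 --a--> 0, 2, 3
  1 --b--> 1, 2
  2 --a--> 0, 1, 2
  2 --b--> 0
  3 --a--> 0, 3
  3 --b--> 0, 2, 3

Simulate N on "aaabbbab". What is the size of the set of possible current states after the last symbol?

4

Start: {0}
read a: {0}
read a: {0}
read a: {0}
read b: {1}
read b: {1, 2}
read b: {0, 1, 2}
read a: {0, 1, 2, 3}
read b: {0, 1, 2, 3}
Final reachable set {0, 1, 2, 3} has 4 states.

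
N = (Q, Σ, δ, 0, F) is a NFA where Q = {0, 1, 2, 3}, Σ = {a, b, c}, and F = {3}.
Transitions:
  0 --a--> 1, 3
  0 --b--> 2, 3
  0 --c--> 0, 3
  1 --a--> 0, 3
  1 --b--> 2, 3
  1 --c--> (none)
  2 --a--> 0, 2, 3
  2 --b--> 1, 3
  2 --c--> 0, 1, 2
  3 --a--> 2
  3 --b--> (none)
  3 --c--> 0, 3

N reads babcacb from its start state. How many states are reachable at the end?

3

Start: {0}
read b: {2, 3}
read a: {0, 2, 3}
read b: {1, 2, 3}
read c: {0, 1, 2, 3}
read a: {0, 1, 2, 3}
read c: {0, 1, 2, 3}
read b: {1, 2, 3}
Final reachable set {1, 2, 3} has 3 states.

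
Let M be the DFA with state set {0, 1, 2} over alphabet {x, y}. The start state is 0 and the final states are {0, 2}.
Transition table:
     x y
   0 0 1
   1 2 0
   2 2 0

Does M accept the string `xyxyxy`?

rejected

0 --x--> 0
0 --y--> 1
1 --x--> 2
2 --y--> 0
0 --x--> 0
0 --y--> 1
End in state 1, which is not an accepting state.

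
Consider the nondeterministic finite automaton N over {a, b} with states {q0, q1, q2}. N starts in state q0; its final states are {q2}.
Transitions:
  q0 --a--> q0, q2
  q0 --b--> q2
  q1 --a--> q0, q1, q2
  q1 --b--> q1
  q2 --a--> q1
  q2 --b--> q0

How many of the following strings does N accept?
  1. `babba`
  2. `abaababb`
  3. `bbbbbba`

3

`babba`: accepted
`abaababb`: accepted
`bbbbbba`: accepted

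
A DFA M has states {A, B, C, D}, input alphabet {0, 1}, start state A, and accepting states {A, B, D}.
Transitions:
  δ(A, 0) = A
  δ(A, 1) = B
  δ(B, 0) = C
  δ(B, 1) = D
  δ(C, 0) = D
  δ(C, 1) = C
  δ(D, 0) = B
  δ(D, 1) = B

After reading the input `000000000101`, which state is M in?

A --0--> A
A --0--> A
A --0--> A
A --0--> A
A --0--> A
A --0--> A
A --0--> A
A --0--> A
A --0--> A
A --1--> B
B --0--> C
C --1--> C

C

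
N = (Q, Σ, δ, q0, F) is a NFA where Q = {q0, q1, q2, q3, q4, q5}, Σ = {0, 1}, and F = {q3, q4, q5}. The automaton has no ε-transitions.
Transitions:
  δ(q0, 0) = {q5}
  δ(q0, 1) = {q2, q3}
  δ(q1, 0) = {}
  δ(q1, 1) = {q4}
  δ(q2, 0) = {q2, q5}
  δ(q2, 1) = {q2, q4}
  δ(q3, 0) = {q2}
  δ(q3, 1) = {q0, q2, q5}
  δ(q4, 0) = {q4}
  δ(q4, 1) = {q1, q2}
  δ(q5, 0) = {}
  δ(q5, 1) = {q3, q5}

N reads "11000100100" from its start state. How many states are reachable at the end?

Start: {q0}
read 1: {q2, q3}
read 1: {q0, q2, q4, q5}
read 0: {q2, q4, q5}
read 0: {q2, q4, q5}
read 0: {q2, q4, q5}
read 1: {q1, q2, q3, q4, q5}
read 0: {q2, q4, q5}
read 0: {q2, q4, q5}
read 1: {q1, q2, q3, q4, q5}
read 0: {q2, q4, q5}
read 0: {q2, q4, q5}
Final reachable set {q2, q4, q5} has 3 states.

3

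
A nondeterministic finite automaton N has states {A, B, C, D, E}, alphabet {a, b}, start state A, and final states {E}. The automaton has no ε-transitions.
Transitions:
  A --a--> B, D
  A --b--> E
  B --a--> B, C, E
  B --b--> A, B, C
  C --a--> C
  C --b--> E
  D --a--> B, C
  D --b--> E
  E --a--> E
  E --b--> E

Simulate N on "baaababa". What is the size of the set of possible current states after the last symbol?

Start: {A}
read b: {E}
read a: {E}
read a: {E}
read a: {E}
read b: {E}
read a: {E}
read b: {E}
read a: {E}
Final reachable set {E} has 1 state.

1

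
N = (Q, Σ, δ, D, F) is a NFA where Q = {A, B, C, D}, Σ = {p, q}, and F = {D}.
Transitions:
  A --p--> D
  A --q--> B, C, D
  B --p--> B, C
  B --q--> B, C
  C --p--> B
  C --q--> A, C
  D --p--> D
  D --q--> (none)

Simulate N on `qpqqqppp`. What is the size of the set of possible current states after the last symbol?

0

Start: {D}
read q: {}
The reachable set is empty and stays empty for the remaining 7 symbols.
Final reachable set {} has 0 states.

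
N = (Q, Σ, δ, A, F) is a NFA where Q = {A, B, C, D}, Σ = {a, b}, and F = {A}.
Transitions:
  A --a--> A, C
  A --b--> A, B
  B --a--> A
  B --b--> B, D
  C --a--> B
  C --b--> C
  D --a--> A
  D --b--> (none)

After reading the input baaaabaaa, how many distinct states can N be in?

3

Start: {A}
read b: {A, B}
read a: {A, C}
read a: {A, B, C}
read a: {A, B, C}
read a: {A, B, C}
read b: {A, B, C, D}
read a: {A, B, C}
read a: {A, B, C}
read a: {A, B, C}
Final reachable set {A, B, C} has 3 states.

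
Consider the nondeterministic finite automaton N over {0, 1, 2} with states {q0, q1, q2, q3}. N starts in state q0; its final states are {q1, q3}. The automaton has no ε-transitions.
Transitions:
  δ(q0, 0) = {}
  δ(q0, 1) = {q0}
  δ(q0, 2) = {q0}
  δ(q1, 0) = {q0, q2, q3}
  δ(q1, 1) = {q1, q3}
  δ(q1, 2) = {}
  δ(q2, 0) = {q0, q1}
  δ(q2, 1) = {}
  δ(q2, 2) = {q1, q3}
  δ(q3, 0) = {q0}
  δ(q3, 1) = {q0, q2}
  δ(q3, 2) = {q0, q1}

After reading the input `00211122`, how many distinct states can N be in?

Start: {q0}
read 0: {}
The reachable set is empty and stays empty for the remaining 7 symbols.
Final reachable set {} has 0 states.

0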